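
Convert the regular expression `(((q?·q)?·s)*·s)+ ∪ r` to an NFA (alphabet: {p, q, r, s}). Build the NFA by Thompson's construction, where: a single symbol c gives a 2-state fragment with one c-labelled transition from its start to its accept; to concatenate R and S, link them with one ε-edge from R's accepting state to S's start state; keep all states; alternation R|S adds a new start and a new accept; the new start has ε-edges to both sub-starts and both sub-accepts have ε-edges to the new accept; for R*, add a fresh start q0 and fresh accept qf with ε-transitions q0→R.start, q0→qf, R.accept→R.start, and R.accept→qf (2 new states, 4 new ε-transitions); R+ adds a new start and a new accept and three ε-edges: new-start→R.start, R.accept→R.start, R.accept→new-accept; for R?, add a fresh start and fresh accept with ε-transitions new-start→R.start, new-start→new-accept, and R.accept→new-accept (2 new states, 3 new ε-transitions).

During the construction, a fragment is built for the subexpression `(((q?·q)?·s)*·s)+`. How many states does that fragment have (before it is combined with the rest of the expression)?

Fragment for `(((q?·q)?·s)*·s)+`:
Each of the 4 symbol leaves contributes a 2-state fragment.
  q? → 4 states
  q?·q → 6 states
  (q?·q)? → 8 states
  (q?·q)?·s → 10 states
  ((q?·q)?·s)* → 12 states
  ((q?·q)?·s)*·s → 14 states
  (((q?·q)?·s)*·s)+ → 16 states

16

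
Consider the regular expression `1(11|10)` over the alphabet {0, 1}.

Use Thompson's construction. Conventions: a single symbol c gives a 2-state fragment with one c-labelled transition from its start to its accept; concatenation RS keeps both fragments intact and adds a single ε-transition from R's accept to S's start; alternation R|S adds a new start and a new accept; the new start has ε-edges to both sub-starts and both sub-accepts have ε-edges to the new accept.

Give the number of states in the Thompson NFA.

Bottom-up over the parse tree:
Each of the 5 symbol leaves contributes a 2-state fragment.
  11 : 4 states
  10 : 4 states
  11|10 : 10 states
  1(11|10) : 12 states

12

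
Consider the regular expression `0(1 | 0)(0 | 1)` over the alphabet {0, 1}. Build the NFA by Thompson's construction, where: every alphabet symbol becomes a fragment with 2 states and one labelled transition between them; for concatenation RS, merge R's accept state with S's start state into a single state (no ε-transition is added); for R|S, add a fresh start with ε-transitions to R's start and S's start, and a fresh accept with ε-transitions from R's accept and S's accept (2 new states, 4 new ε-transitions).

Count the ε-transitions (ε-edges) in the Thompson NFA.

Per subexpression:
Each of the 5 symbol leaves contributes 0 ε-transitions.
  1 | 0 : 4 ε-transitions
  0 | 1 : 4 ε-transitions
  0(1 | 0)(0 | 1) : 8 ε-transitions

8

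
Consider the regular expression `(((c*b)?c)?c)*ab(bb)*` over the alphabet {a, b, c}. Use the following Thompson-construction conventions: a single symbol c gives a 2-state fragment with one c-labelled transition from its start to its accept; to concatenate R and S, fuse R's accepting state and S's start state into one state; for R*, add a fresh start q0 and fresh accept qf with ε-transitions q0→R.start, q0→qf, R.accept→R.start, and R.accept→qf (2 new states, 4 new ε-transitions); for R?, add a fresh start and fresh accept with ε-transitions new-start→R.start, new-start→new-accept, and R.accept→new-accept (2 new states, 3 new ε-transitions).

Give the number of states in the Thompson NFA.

19

Bottom-up over the parse tree:
Each of the 8 symbol leaves contributes a 2-state fragment.
  c* : 4 states
  c*b : 5 states
  (c*b)? : 7 states
  (c*b)?c : 8 states
  ((c*b)?c)? : 10 states
  ((c*b)?c)?c : 11 states
  (((c*b)?c)?c)* : 13 states
  bb : 3 states
  (bb)* : 5 states
  (((c*b)?c)?c)*ab(bb)* : 19 states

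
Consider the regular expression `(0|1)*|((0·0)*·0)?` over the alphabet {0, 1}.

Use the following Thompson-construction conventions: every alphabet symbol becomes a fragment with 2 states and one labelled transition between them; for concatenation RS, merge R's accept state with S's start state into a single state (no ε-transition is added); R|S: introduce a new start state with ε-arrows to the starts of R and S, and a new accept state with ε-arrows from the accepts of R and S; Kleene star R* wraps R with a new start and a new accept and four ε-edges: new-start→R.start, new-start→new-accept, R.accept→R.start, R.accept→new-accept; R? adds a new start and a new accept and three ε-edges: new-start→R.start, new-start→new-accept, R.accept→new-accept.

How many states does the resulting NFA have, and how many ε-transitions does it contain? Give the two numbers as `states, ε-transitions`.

Building bottom-up:
Each of the 5 symbol leaves contributes 2 states and 0 ε-transitions.
  0|1 → 6 states, 4 ε-transitions
  (0|1)* → 8 states, 8 ε-transitions
  0·0 → 3 states, 0 ε-transitions
  (0·0)* → 5 states, 4 ε-transitions
  (0·0)*·0 → 6 states, 4 ε-transitions
  ((0·0)*·0)? → 8 states, 7 ε-transitions
  (0|1)*|((0·0)*·0)? → 18 states, 19 ε-transitions

18, 19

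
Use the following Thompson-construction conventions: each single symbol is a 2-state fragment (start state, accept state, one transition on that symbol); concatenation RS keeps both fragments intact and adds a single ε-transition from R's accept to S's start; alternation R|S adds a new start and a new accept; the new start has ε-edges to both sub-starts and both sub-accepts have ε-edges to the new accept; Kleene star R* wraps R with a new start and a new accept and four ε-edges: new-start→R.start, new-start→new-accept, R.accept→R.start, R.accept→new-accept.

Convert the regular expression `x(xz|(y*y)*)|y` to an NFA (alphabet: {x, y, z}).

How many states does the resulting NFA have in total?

20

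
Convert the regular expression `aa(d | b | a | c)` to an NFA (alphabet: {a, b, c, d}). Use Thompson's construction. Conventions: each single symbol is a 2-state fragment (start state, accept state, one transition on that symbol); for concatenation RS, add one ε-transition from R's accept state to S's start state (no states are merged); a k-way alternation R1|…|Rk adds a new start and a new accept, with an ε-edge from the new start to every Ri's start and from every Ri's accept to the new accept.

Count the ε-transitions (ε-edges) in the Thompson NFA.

10

Bottom-up over the parse tree:
Each of the 6 symbol leaves contributes 0 ε-transitions.
  d | b | a | c — 8 ε-transitions
  aa(d | b | a | c) — 10 ε-transitions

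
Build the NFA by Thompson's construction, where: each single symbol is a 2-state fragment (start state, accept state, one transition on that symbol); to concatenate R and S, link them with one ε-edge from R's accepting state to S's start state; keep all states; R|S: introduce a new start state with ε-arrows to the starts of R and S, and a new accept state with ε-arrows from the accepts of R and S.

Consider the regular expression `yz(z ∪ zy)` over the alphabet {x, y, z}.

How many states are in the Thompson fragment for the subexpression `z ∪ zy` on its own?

Fragment for `z ∪ zy`:
Each of the 3 symbol leaves contributes a 2-state fragment.
  zy — 4 states
  z ∪ zy — 8 states

8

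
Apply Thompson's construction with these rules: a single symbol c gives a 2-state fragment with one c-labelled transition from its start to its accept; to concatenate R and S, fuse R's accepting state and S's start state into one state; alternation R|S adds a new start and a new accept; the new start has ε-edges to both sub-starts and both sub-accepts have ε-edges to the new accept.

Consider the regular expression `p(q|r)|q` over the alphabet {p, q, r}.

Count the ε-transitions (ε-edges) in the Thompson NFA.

Building bottom-up:
Each of the 4 symbol leaves contributes 0 ε-transitions.
  q|r → 4 ε-transitions
  p(q|r) → 4 ε-transitions
  p(q|r)|q → 8 ε-transitions

8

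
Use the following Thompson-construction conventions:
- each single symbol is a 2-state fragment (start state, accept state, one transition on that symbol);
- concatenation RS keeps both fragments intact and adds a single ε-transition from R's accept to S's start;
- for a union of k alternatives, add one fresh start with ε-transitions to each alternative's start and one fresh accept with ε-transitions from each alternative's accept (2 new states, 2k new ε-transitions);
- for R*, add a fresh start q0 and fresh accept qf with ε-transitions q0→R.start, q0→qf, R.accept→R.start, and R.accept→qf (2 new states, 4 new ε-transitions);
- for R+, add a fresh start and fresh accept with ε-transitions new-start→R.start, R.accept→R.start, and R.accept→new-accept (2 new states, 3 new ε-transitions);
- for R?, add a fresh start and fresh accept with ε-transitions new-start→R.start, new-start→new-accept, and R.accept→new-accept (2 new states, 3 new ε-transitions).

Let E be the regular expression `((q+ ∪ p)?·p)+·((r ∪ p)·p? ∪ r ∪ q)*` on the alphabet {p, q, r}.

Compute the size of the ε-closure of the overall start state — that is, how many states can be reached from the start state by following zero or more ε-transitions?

8

Compute the ε-closure size of each fragment's start state recursively; a symbol fragment's start has no outgoing ε-edge, so its closure is just itself (size 1).
  q+ — |ε-closure| = 1 + 1 = 2 (the body doesn't accept ε, so the new accept is not reached)
  q+ ∪ p — new start ε-reaches every alternative's start; none of them accept ε, so the new accept is not reached: |ε-closure| = 1 + 2 + 1 = 4
  (q+ ∪ p)? — new start has ε-edges to the inner start and to the new accept, so |ε-closure| = 2 + 4 = 6
  (q+ ∪ p)?·p — |ε-closure| = 6 + 1 = 7 (closure spills across the concat boundary because the left factor accepts ε)
  ((q+ ∪ p)?·p)+ — new start ε-reaches only the body's start; the new accept needs a symbol first: |ε-closure| = 1 + 7 = 8
  r ∪ p — new start ε-reaches every alternative's start; none of them accept ε, so the new accept is not reached: |ε-closure| = 1 + 1 + 1 = 3
  p? — |ε-closure| = 1 (new start) + 1 (body) + 1 (new accept, via ε) = 3
  (r ∪ p)·p? — same as the first factor's closure: |ε-closure| = 3
  (r ∪ p)·p? ∪ r ∪ q — |ε-closure| = 1 + 3 + 1 + 1 = 6 (the new accept is not ε-reachable since no branch accepts ε)
  ((r ∪ p)·p? ∪ r ∪ q)* — |ε-closure| = 1 (new start) + 6 (body) + 1 (new accept) = 8
  ((q+ ∪ p)?·p)+·((r ∪ p)·p? ∪ r ∪ q)* — same as the first factor's closure: |ε-closure| = 8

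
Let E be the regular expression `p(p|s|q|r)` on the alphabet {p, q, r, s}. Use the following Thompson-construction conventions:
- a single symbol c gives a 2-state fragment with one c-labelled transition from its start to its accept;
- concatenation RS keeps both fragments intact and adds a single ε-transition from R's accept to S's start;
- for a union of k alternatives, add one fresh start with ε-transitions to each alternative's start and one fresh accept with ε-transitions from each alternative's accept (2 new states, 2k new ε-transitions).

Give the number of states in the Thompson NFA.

12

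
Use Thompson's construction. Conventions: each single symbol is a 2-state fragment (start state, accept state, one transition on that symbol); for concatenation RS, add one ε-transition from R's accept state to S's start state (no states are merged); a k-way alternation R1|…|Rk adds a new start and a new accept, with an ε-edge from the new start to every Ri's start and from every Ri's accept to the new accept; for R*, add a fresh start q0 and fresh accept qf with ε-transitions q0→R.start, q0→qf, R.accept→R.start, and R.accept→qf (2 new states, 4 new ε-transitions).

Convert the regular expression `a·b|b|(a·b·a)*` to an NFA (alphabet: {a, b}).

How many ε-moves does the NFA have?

Bottom-up over the parse tree:
Each of the 6 symbol leaves contributes 0 ε-transitions.
  a·b : 1 ε-transition
  a·b·a : 2 ε-transitions
  (a·b·a)* : 6 ε-transitions
  a·b|b|(a·b·a)* : 13 ε-transitions

13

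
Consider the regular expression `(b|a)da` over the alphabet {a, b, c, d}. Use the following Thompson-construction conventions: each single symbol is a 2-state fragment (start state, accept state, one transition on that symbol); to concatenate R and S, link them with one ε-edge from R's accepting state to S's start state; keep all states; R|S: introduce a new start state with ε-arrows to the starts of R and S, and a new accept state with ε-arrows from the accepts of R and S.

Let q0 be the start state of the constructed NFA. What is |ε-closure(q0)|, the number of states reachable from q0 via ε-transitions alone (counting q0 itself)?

Work bottom-up. For each fragment F, track |ε-closure(F.start)| and whether F's accept lies in that closure (i.e. whether F accepts ε). A single-symbol fragment has closure size 1 and does not accept ε.
  b|a : new start ε-reaches every alternative's start; none of them accept ε, so the new accept is not reached: C = 1 + 1 + 1 = 3
  (b|a)da : C equals the left operand's closure size = 3 (its accept is not ε-reachable, so the closure stops there)

3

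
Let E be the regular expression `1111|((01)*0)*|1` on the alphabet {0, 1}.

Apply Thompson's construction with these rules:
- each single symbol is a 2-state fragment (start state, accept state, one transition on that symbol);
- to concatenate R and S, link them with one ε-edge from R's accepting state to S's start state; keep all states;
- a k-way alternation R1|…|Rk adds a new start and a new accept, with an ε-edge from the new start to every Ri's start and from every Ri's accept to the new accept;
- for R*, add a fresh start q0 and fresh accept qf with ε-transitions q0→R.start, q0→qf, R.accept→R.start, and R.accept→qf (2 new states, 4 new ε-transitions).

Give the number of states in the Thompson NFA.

22

Bottom-up over the parse tree:
Each of the 8 symbol leaves contributes a 2-state fragment.
  1111 = 8 states
  01 = 4 states
  (01)* = 6 states
  (01)*0 = 8 states
  ((01)*0)* = 10 states
  1111|((01)*0)*|1 = 22 states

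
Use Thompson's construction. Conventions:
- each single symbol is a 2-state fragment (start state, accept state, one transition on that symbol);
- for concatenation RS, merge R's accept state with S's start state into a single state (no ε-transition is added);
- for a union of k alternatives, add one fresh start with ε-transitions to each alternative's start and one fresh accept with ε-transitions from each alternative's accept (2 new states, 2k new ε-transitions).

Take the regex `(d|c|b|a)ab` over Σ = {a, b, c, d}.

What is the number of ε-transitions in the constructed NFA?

8

Bottom-up over the parse tree:
Each of the 6 symbol leaves contributes 0 ε-transitions.
  d|c|b|a = 8 ε-transitions
  (d|c|b|a)ab = 8 ε-transitions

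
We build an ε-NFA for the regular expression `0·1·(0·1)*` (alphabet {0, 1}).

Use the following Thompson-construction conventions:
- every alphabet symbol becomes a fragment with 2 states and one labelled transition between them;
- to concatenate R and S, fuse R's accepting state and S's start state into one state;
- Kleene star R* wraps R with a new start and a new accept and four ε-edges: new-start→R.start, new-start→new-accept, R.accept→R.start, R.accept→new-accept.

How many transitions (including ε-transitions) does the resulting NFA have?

8

Recursing over subexpressions:
Each of the 4 symbol leaves contributes 1 transition (1 symbol, 0 ε).
  0·1 : 2 transitions (2 symbol, 0 ε)
  (0·1)* : 6 transitions (2 symbol, 4 ε)
  0·1·(0·1)* : 8 transitions (4 symbol, 4 ε)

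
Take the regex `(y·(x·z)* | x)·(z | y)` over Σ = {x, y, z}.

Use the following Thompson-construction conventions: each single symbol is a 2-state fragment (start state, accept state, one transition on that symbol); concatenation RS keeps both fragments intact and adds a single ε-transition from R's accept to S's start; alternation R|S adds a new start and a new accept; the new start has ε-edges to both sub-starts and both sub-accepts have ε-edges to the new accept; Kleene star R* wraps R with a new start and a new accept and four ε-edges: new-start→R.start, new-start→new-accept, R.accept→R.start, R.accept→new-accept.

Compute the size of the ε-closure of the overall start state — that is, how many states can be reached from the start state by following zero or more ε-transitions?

3

Compute the ε-closure size of each fragment's start state recursively; a symbol fragment's start has no outgoing ε-edge, so its closure is just itself (size 1).
  x·z : same as the first factor's closure: |ε-closure| = 1
  (x·z)* : |ε-closure| = 1 (new start) + 1 (body) + 1 (new accept) = 3
  y·(x·z)* : same as the first factor's closure: |ε-closure| = 1
  y·(x·z)* | x : |ε-closure| = 1 + 1 + 1 = 3 (the new accept is not ε-reachable since no branch accepts ε)
  z | y : new start ε-reaches every alternative's start; none of them accept ε, so the new accept is not reached: |ε-closure| = 1 + 1 + 1 = 3
  (y·(x·z)* | x)·(z | y) : same as the first factor's closure: |ε-closure| = 3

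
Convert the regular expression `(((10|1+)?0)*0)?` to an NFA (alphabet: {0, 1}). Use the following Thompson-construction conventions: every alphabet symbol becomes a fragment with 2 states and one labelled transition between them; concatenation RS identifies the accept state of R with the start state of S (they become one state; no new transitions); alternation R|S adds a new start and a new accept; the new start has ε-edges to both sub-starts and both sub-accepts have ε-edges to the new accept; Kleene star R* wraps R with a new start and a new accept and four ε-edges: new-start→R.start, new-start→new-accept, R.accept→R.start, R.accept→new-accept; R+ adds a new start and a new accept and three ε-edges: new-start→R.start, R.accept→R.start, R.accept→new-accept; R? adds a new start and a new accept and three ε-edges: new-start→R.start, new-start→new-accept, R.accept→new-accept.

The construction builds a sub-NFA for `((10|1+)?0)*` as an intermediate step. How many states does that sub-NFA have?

14

Fragment for `((10|1+)?0)*`:
Each of the 4 symbol leaves contributes a 2-state fragment.
  10 = 3 states
  1+ = 4 states
  10|1+ = 9 states
  (10|1+)? = 11 states
  (10|1+)?0 = 12 states
  ((10|1+)?0)* = 14 states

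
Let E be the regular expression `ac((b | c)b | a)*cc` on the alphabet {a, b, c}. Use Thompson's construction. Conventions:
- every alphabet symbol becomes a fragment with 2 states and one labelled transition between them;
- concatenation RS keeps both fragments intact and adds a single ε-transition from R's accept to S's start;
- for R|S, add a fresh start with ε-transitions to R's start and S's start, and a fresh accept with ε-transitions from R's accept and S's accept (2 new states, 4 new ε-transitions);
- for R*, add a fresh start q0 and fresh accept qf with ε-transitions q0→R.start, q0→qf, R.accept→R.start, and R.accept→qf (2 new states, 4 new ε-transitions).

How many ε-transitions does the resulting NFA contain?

17

By structural recursion:
Each of the 8 symbol leaves contributes 0 ε-transitions.
  b | c = 4 ε-transitions
  (b | c)b = 5 ε-transitions
  (b | c)b | a = 9 ε-transitions
  ((b | c)b | a)* = 13 ε-transitions
  ac((b | c)b | a)*cc = 17 ε-transitions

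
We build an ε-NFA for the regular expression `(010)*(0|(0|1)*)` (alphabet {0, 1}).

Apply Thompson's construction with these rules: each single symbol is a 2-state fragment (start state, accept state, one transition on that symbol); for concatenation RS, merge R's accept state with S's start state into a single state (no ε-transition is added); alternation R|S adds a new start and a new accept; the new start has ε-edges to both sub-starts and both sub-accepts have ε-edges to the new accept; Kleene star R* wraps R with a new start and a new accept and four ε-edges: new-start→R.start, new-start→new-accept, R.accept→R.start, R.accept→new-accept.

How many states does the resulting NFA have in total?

Per subexpression:
Each of the 6 symbol leaves contributes a 2-state fragment.
  010 — 4 states
  (010)* — 6 states
  0|1 — 6 states
  (0|1)* — 8 states
  0|(0|1)* — 12 states
  (010)*(0|(0|1)*) — 17 states

17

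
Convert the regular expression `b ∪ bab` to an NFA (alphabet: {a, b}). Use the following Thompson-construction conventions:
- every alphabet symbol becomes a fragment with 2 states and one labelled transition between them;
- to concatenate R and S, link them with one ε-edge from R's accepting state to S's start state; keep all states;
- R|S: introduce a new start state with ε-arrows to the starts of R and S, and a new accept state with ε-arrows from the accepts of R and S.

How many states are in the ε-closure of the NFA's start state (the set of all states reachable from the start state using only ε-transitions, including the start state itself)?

Compute the ε-closure size of each fragment's start state recursively; a symbol fragment's start has no outgoing ε-edge, so its closure is just itself (size 1).
  bab → C equals the left operand's closure size = 1 (its accept is not ε-reachable, so the closure stops there)
  b ∪ bab → C = 1 + 1 + 1 = 3 (the new accept is not ε-reachable since no branch accepts ε)

3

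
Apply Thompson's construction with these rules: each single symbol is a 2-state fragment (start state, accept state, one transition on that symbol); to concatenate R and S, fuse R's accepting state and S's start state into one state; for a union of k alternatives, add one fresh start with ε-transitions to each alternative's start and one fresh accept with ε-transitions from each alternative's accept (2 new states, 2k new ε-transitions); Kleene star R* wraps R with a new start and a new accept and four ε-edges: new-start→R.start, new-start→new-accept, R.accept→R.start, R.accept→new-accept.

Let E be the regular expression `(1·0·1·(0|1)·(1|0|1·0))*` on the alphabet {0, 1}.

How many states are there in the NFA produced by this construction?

19

Building bottom-up:
Each of the 9 symbol leaves contributes a 2-state fragment.
  0|1 — 6 states
  1·0 — 3 states
  1|0|1·0 — 9 states
  1·0·1·(0|1)·(1|0|1·0) — 17 states
  (1·0·1·(0|1)·(1|0|1·0))* — 19 states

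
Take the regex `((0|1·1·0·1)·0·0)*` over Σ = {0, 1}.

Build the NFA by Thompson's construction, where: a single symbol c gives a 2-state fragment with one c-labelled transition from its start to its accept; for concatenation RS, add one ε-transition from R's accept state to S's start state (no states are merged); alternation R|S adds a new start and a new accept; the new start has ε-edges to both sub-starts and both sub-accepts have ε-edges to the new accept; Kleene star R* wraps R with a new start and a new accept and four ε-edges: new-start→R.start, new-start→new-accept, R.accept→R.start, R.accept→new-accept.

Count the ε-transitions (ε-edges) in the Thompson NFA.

Per subexpression:
Each of the 7 symbol leaves contributes 0 ε-transitions.
  1·1·0·1 = 3 ε-transitions
  0|1·1·0·1 = 7 ε-transitions
  (0|1·1·0·1)·0·0 = 9 ε-transitions
  ((0|1·1·0·1)·0·0)* = 13 ε-transitions

13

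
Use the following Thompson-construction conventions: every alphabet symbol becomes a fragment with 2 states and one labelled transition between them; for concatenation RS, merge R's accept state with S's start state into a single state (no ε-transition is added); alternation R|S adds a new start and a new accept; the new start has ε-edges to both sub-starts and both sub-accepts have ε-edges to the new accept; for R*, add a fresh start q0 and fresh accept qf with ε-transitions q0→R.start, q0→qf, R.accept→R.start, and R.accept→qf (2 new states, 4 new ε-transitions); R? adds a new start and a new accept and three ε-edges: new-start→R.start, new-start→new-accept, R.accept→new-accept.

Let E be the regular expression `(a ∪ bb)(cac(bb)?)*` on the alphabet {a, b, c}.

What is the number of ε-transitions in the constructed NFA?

11

Building bottom-up:
Each of the 8 symbol leaves contributes 0 ε-transitions.
  bb — 0 ε-transitions
  a ∪ bb — 4 ε-transitions
  bb — 0 ε-transitions
  (bb)? — 3 ε-transitions
  cac(bb)? — 3 ε-transitions
  (cac(bb)?)* — 7 ε-transitions
  (a ∪ bb)(cac(bb)?)* — 11 ε-transitions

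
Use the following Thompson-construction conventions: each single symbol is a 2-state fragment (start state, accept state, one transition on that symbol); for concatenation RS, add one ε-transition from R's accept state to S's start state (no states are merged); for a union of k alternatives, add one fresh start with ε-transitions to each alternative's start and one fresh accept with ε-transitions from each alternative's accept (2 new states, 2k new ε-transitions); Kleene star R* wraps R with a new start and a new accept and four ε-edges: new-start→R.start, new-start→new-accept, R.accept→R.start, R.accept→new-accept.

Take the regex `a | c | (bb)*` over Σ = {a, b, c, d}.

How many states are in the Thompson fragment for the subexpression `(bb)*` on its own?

6

Fragment for `(bb)*`:
Each of the 2 symbol leaves contributes a 2-state fragment.
  bb = 4 states
  (bb)* = 6 states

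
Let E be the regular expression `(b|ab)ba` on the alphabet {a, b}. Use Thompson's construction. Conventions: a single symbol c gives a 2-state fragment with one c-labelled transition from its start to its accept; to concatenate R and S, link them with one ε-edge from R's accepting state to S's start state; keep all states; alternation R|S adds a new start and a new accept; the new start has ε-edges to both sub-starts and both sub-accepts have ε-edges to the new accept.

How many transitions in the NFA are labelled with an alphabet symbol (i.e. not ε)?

5

By structural recursion:
Each of the 5 symbol leaves contributes exactly 1 symbol transition.
  ab : 2 symbol transitions
  b|ab : 3 symbol transitions
  (b|ab)ba : 5 symbol transitions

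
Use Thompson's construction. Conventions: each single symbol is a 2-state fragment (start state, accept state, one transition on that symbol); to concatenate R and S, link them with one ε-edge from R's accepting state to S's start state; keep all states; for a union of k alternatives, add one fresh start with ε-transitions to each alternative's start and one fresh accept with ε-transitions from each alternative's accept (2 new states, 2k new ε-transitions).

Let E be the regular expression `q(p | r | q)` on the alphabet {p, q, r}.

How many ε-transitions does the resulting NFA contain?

Recursing over subexpressions:
Each of the 4 symbol leaves contributes 0 ε-transitions.
  p | r | q → 6 ε-transitions
  q(p | r | q) → 7 ε-transitions

7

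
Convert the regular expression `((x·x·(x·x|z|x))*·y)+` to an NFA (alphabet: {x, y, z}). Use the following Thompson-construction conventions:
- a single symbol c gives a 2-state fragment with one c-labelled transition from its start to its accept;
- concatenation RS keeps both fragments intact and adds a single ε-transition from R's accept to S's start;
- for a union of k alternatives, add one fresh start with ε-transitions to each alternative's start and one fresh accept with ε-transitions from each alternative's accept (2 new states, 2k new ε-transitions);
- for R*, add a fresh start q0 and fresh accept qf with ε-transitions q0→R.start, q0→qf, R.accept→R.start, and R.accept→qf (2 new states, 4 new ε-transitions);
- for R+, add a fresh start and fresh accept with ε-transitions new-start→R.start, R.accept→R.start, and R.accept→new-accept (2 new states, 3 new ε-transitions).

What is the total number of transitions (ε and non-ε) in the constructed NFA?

24

Bottom-up over the parse tree:
Each of the 7 symbol leaves contributes 1 transition (1 symbol, 0 ε).
  x·x = 3 transitions (2 symbol, 1 ε)
  x·x|z|x = 11 transitions (4 symbol, 7 ε)
  x·x·(x·x|z|x) = 15 transitions (6 symbol, 9 ε)
  (x·x·(x·x|z|x))* = 19 transitions (6 symbol, 13 ε)
  (x·x·(x·x|z|x))*·y = 21 transitions (7 symbol, 14 ε)
  ((x·x·(x·x|z|x))*·y)+ = 24 transitions (7 symbol, 17 ε)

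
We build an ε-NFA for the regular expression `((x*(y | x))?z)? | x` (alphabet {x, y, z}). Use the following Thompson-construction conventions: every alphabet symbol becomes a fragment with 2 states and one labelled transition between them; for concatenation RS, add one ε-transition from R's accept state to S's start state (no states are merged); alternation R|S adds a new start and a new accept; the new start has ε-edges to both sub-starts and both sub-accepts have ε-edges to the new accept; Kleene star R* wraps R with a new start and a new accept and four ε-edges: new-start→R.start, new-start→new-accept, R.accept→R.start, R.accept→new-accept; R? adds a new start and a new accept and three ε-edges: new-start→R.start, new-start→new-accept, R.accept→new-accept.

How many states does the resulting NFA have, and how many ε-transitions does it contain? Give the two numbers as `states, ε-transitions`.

Building bottom-up:
Each of the 5 symbol leaves contributes 2 states and 0 ε-transitions.
  x* = 4 states, 4 ε-transitions
  y | x = 6 states, 4 ε-transitions
  x*(y | x) = 10 states, 9 ε-transitions
  (x*(y | x))? = 12 states, 12 ε-transitions
  (x*(y | x))?z = 14 states, 13 ε-transitions
  ((x*(y | x))?z)? = 16 states, 16 ε-transitions
  ((x*(y | x))?z)? | x = 20 states, 20 ε-transitions

20, 20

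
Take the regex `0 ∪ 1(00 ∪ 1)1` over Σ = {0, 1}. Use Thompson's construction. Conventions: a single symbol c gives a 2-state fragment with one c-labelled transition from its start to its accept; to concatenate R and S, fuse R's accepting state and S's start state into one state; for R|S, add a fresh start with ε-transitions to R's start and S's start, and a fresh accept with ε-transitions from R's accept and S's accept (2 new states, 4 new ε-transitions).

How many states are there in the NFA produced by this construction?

13

By structural recursion:
Each of the 6 symbol leaves contributes a 2-state fragment.
  00 : 3 states
  00 ∪ 1 : 7 states
  1(00 ∪ 1)1 : 9 states
  0 ∪ 1(00 ∪ 1)1 : 13 states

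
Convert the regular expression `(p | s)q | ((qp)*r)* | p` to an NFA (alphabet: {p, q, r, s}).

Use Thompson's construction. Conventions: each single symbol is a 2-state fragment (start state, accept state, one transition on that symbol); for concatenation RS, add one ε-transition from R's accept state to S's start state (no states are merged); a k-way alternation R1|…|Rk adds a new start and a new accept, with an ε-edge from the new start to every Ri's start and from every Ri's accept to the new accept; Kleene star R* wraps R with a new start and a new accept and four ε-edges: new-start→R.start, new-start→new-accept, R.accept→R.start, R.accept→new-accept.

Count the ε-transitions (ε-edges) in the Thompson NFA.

21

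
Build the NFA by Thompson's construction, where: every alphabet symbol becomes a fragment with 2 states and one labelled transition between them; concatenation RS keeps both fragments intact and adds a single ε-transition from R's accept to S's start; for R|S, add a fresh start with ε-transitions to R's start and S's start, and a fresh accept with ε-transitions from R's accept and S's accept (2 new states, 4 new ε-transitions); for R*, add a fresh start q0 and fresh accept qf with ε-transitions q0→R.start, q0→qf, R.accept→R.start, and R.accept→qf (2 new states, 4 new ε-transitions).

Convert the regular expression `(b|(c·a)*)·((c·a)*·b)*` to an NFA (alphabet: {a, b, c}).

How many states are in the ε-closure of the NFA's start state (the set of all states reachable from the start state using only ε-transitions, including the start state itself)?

Let C(F) = |ε-closure(F.start)| within fragment F, and note whether F accepts ε. Symbol fragments have C = 1 and do not accept ε. Then:
  c·a — same as the first factor's closure: |ε-closure| = 1
  (c·a)* — the star's fresh start ε-reaches both the body's start and the fresh accept: |ε-closure| = 2 + 1 = 3
  b|(c·a)* — new start ε-reaches every alternative's start; at least one alternative accepts ε, so the union's new accept is reached too: |ε-closure| = 1 + 1 + 3 + 1 = 6
  c·a — |ε-closure| equals the left operand's closure size = 1 (its accept is not ε-reachable, so the closure stops there)
  (c·a)* — the star's fresh start ε-reaches both the body's start and the fresh accept: |ε-closure| = 2 + 1 = 3
  (c·a)*·b — |ε-closure| = 3 + 1 = 4 (closure spills across the concat boundary because the left factor accepts ε)
  ((c·a)*·b)* — new start has ε-edges to the inner start and to the new accept, so |ε-closure| = 2 + 4 = 6
  (b|(c·a)*)·((c·a)*·b)* — |ε-closure| = 6 + 6 = 12 (closure spills across the concat boundary because the left factor accepts ε)

12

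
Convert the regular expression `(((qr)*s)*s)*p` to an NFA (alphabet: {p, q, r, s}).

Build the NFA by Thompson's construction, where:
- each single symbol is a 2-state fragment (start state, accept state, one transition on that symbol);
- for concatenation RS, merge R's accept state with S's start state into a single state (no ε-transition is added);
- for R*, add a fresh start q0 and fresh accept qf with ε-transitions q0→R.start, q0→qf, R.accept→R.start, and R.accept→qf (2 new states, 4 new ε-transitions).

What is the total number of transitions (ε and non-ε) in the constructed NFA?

Per subexpression:
Each of the 5 symbol leaves contributes 1 transition (1 symbol, 0 ε).
  qr = 2 transitions (2 symbol, 0 ε)
  (qr)* = 6 transitions (2 symbol, 4 ε)
  (qr)*s = 7 transitions (3 symbol, 4 ε)
  ((qr)*s)* = 11 transitions (3 symbol, 8 ε)
  ((qr)*s)*s = 12 transitions (4 symbol, 8 ε)
  (((qr)*s)*s)* = 16 transitions (4 symbol, 12 ε)
  (((qr)*s)*s)*p = 17 transitions (5 symbol, 12 ε)

17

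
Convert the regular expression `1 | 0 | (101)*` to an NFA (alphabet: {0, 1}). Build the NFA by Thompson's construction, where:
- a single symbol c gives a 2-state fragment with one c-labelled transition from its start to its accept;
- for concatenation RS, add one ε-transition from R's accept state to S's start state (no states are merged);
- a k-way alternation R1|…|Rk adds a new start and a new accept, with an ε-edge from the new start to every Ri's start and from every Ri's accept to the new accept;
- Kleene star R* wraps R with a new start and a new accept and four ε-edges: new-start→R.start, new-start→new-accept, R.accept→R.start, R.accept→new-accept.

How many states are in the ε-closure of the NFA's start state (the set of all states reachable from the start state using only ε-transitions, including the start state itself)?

Let C(F) = |ε-closure(F.start)| within fragment F, and note whether F accepts ε. Symbol fragments have C = 1 and do not accept ε. Then:
  101 — C equals the left operand's closure size = 1 (its accept is not ε-reachable, so the closure stops there)
  (101)* — C = 1 (new start) + 1 (body) + 1 (new accept) = 3
  1 | 0 | (101)* — C = 1 (new start) + (1 + 1 + 3) + 1 (new accept, since some branch ε-reaches its own accept) = 7

7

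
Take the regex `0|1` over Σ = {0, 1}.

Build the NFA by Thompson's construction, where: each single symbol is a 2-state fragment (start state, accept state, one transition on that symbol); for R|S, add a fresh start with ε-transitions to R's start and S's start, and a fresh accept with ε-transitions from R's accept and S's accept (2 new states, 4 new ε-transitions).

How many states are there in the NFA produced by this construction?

6

Recursing over subexpressions:
Each of the 2 symbol leaves contributes a 2-state fragment.
  0|1 → 6 states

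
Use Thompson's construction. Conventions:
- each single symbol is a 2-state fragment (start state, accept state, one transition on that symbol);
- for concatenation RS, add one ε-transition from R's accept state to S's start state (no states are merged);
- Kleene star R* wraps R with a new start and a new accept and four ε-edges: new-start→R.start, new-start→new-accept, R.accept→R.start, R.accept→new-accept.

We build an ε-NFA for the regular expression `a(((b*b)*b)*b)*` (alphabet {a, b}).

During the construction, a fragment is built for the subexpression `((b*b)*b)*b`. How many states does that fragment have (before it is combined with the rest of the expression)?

14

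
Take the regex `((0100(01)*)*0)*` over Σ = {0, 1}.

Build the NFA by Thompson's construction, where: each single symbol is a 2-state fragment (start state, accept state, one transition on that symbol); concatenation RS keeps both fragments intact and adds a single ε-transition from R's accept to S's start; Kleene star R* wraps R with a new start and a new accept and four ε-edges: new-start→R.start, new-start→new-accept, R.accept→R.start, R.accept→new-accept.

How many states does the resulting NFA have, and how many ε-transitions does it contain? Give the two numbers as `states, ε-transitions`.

20, 18

Building bottom-up:
Each of the 7 symbol leaves contributes 2 states and 0 ε-transitions.
  01 — 4 states, 1 ε-transition
  (01)* — 6 states, 5 ε-transitions
  0100(01)* — 14 states, 9 ε-transitions
  (0100(01)*)* — 16 states, 13 ε-transitions
  (0100(01)*)*0 — 18 states, 14 ε-transitions
  ((0100(01)*)*0)* — 20 states, 18 ε-transitions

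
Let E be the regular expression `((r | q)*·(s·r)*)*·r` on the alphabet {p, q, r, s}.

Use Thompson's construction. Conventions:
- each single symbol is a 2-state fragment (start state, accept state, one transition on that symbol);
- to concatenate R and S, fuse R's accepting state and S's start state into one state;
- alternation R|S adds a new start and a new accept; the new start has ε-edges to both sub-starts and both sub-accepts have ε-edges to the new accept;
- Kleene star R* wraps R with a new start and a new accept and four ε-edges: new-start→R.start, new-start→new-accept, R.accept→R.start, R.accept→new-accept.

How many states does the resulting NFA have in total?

Recursing over subexpressions:
Each of the 5 symbol leaves contributes a 2-state fragment.
  r | q → 6 states
  (r | q)* → 8 states
  s·r → 3 states
  (s·r)* → 5 states
  (r | q)*·(s·r)* → 12 states
  ((r | q)*·(s·r)*)* → 14 states
  ((r | q)*·(s·r)*)*·r → 15 states

15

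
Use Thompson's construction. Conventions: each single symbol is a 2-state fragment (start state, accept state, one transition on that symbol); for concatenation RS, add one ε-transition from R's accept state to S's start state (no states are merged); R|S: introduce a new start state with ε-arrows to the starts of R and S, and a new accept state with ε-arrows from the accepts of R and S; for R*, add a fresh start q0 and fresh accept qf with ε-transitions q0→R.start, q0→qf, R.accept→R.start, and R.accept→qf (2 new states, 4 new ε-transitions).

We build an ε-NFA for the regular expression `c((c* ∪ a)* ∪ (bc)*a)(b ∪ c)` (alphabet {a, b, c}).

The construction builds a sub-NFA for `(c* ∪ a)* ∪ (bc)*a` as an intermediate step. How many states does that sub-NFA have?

20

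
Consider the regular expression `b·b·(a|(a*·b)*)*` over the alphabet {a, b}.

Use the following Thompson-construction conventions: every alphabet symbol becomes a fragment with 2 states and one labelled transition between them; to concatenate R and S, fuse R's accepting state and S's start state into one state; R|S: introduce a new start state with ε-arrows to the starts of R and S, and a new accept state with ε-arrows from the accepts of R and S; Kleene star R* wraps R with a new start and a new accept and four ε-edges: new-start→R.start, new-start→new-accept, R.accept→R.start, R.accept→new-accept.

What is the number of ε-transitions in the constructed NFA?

16

By structural recursion:
Each of the 5 symbol leaves contributes 0 ε-transitions.
  a* → 4 ε-transitions
  a*·b → 4 ε-transitions
  (a*·b)* → 8 ε-transitions
  a|(a*·b)* → 12 ε-transitions
  (a|(a*·b)*)* → 16 ε-transitions
  b·b·(a|(a*·b)*)* → 16 ε-transitions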